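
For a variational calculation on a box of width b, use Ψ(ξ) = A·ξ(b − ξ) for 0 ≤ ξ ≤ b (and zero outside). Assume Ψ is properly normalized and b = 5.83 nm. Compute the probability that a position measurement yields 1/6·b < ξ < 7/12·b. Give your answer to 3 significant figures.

P = ∫_{1/6·b}^{7/12·b} |Ψ(ξ)|² dξ.
With A² fixed by ∫|Ψ|² = 1, i.e. A² = (b^5/30)^(−1), substitute and integrate.
In terms of u = ξ/b (A² and the length scale cancel between numerator and denominator), P = [∫_{1/6}^{7/12} u^2·(1 - u)^2 du] / [∫_{0}^{1} u^2·(1 - u)^2 du].
An antiderivative of u^2·(1 - u)^2 is u^3·(6·u^2 - 15·u + 10)/30; evaluating from 1/6 to 7/12 gives ≈ 0.020596, while the full integral is 1/30.
Evaluating gives P = 0.6179.

P ≈ 0.618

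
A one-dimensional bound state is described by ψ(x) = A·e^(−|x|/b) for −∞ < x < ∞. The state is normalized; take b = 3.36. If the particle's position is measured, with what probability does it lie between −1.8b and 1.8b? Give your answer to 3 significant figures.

P ≈ 0.973

The probability is P = ∫ |ψ|² dx over [−1.8b, 1.8b].
The normalization integral ∫|ψ|²dx over the whole domain equals b·A², and A² cancels in the ratio.
Both integrals are even about x = 0, so only the x ≥ 0 halves are needed (the factors of 2 cancel). Let u = x/b; then A² and the length scale cancel, so P = ∫_{0}^{1.8} e^(-2·u) du ÷ ∫_{0}^{∞} e^(-2·u) du.
With ∫ e^(-2·u) du = -e^(-2·u)/2 + C, the region integral is 1/2 - e^(-18/5)/2 and the full one is 1/2.
Taking the ratio, P = 0.9727.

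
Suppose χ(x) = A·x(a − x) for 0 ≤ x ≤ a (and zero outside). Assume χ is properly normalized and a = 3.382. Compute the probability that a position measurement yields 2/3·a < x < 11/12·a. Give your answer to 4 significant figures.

P ≈ 0.2048

|χ|² is the probability density, so P = ∫_{2/3·a}^{11/12·a} |χ|² dx.
With A² fixed by ∫|χ|² = 1, i.e. A² = (a^5/30)^(−1), substitute and integrate.
Substituting u = x/a, A² and the length scale cancel in the ratio: P = ∫_{2/3}^{11/12} u^2·(1 - u)^2 du / ∫_{0}^{1} u^2·(1 - u)^2 du.
With ∫ u^2·(1 - u)^2 du = u^3·(6·u^2 - 15·u + 10)/30 + C, the region integral is ≈ 0.00682629 and the full one is 1/30.
Evaluating gives P = 0.20479.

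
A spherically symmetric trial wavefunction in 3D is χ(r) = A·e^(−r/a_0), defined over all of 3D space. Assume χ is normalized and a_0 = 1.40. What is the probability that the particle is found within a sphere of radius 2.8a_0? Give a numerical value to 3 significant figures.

P ≈ 0.918

Integrate the radial probability density 4πr²|χ|² over r ≤ 2.8a_0.
Normalization gives A² = 1/(π·a_0^3).
Substituting u = r/a_0, A², 4π and the length scale all cancel in the ratio: P = ∫_{0}^{2.8} u^2·e^(-2·u) du / ∫_{0}^{∞} u^2·e^(-2·u) du.
An antiderivative of u^2·e^(-2·u) is -(2·u^2 + 2·u + 1)·e^(-2·u)/4; evaluating from 0 to 2.8 gives 1/4 - 557·e^(-28/5)/100, while the full integral is 1/4.
This evaluates to P = 0.9176.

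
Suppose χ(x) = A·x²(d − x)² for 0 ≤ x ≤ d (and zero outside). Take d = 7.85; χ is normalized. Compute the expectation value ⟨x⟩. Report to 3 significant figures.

The expectation value is the |χ|²-weighted average of x: ∫ x|χ|² dx.
Expanding the polynomial and integrating term by term, since the A² factors cancel between numerator and denominator, ⟨x⟩ = d/2.
Putting d = 7.85 gives 3.925.

⟨x⟩ ≈ 3.93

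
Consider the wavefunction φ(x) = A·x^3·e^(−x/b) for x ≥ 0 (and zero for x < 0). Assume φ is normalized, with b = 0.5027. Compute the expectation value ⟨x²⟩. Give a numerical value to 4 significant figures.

By definition ⟨x²⟩ = ∫ x^2 |φ(x)|² dx.
Since the A² factors cancel between numerator and denominator, ⟨x²⟩ = 14·b^2.
Putting b = 0.5027 gives 3.5379.

⟨x^2⟩ ≈ 3.538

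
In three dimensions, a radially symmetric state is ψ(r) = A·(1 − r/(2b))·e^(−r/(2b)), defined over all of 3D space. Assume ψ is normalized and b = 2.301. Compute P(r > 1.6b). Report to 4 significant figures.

Integrate the radial probability density 4πr²|ψ|² over r > 1.6b.
A² is fixed by ∫₀^∞ 4πr²|ψ|² dr = 1, i.e. A² = (8·π·b^3)^(−1).
Let u = r/b; then A², 4π and the length scale all cancel, so P = ∫_{1.6}^{∞} u^2·(1 - u/2)^2·e^(-u) du ÷ ∫_{0}^{∞} u^2·(1 - u/2)^2·e^(-u) du.
Using ∫ u^2·(1 - u/2)^2·e^(-u) du = -(u^4/4 + u^2 + 2·u + 2)·e^(-u), the numerator is 5874·e^(-8/5)/625 and the denominator is 2.
This evaluates to P = 0.94875.

P ≈ 0.9488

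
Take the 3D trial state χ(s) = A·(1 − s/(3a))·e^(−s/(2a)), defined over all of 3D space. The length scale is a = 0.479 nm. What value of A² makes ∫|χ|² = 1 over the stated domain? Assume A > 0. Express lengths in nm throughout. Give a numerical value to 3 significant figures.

We need A² ∫|f|² 4πs² ds = 1, taking the integral from 0 to ∞.
With χ = A·(1 − s/(3a))·e^(−s/(2a)), the integral evaluates to A²·[8·π·a^3/3].
Hence A² = 1/[8·π·a^3/3].
Substituting a = 0.479 gives A² = 1.086, so A = 1.042.

A^2 ≈ 1.09 nm^(-3)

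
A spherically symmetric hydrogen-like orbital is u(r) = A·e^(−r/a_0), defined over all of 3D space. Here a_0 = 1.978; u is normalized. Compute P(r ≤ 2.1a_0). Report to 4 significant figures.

P ≈ 0.7898

With dV = 4πr²dr, the probability is ∫|u|² dV over r ≤ 2.1a_0.
The full normalization integral is A²·[π·a_0^3] = 1, fixing A².
In terms of t = r/a_0 (A², 4π and the length scale all cancel between numerator and denominator), P = [∫_{0}^{2.1} t^2·e^(-2·t) dt] / [∫_{0}^{∞} t^2·e^(-2·t) dt].
Using ∫ t^2·e^(-2·t) dt = -(2·t^2 + 2·t + 1)·e^(-2·t)/4, the numerator is 1/4 - 701·e^(-21/5)/200 and the denominator is 1/4.
This evaluates to P = 0.78976.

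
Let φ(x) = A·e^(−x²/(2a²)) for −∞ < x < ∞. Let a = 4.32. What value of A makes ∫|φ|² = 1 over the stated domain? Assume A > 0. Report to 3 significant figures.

A ≈ 0.361

We need A² ∫|f|² dx = 1, taking the integral from −∞ to ∞.
With ∫_{−∞}^{∞} x^(2m) e^(−αx²) dx = (2m−1)!!·√π / (2^m α^(m+1/2)), ∫|φ|² dx = A²·(√(π)·a).
Hence A² = 1/[√(π)·a].
With a = 4.32: A² = 0.1306 and A = 0.3614.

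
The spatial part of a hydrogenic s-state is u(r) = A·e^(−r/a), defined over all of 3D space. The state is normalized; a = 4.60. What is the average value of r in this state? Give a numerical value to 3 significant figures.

⟨r⟩ ≈ 6.90

By definition ⟨r⟩ = ∫ r |u(r)|² 4πr² dr.
The ratio of the moment integral to the normalization integral gives ⟨r⟩ = 3·a/2.
Putting a = 4.60 gives 6.900.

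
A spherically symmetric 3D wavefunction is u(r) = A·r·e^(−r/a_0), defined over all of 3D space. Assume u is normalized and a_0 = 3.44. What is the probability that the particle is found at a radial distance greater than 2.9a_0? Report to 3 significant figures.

P ≈ 0.313

Integrate the radial probability density 4πr²|u|² over r > 2.9a_0.
The full normalization integral is A²·[3·π·a_0^5] = 1, fixing A².
Let t = r/a_0; then A², 4π and the length scale all cancel, so P = ∫_{2.9}^{∞} t^4·e^(-2·t) dt ÷ ∫_{0}^{∞} t^4·e^(-2·t) dt.
An antiderivative of t^4·e^(-2·t) is -(t^4/2 + t^3 + 3·t^2/2 + 3·t/2 + 3/4)·e^(-2·t); evaluating from 2.9 to ∞ gives ≈ 0.23454, while the full integral is 3/4.
This evaluates to P = 0.3127.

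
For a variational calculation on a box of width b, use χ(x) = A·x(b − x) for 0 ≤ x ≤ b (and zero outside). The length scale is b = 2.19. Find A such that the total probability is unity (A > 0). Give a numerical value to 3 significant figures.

The normalization condition is ∫|χ|² dx = 1 from 0 to b.
Expanding the polynomial and integrating term by term, the integral (without the A² prefactor) comes out to b^5/30.
Hence A² = 1/[b^5/30].
Substituting b = 2.19 gives A² = 0.5955, so A = 0.7717.

A ≈ 0.772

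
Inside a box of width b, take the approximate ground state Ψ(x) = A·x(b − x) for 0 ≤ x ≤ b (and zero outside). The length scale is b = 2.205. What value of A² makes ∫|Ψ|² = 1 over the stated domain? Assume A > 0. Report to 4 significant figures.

Normalization requires ∫|Ψ|² dx = 1, integrated from 0 to b.
Expanding the polynomial and integrating term by term, carrying out the integral gives A² · b^5/30.
Plugging in b = 2.205 yields A = 0.75865.

A^2 ≈ 0.5755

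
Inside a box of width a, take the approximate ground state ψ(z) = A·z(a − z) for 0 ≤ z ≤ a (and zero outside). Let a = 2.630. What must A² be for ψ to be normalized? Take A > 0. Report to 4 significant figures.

We need A² ∫|f|² dz = 1, taking the integral from 0 to a.
Expanding the polynomial and integrating term by term, carrying out the integral gives A² · a^5/30.
Setting this equal to 1 gives A² = 1/(a^5/30).
Plugging in a = 2.630 yields A = 0.48828.

A^2 ≈ 0.2384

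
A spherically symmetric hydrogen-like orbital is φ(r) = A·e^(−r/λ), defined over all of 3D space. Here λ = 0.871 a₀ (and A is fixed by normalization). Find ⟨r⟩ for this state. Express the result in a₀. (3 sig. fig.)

⟨r⟩ ≈ 1.31 a₀

By definition ⟨r⟩ = ∫ r |φ(r)|² 4πr² dr.
Recall ∫₀^∞ r^m e^(−r/β) dr = m!·β^(m+1), since the A² factors cancel between numerator and denominator, ⟨r⟩ = 3·λ/2.
Putting λ = 0.871 gives 1.307.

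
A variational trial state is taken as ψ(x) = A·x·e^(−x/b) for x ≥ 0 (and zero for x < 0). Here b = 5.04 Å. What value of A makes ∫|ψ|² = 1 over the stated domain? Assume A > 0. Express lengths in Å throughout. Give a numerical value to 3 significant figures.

We need A² ∫|f|² dx = 1, taking the integral from 0 to ∞.
With ψ = A·x·e^(−x/b), the integral evaluates to A²·[b^3/4].
Substituting b = 5.04 gives A² = 0.03124, so A = 0.1768.

A ≈ 0.177 Å^(-3/2)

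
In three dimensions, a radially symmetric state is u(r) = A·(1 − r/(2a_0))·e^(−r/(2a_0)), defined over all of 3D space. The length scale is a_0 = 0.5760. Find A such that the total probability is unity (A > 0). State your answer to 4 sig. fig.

A ≈ 0.4563

Normalization requires ∫|u|² 4πr² dr = 1, integrated from 0 to ∞.
∫|u|² 4πr² dr = A²·(8·π·a_0^3).
Hence A² = 1/[8·π·a_0^3].
With a_0 = 0.5760: A² = 0.20821 and A = 0.45630.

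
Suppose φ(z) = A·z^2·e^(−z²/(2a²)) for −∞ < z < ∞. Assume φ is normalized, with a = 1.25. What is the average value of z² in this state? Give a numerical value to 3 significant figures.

⟨z^2⟩ ≈ 3.91

⟨z²⟩ = ∫ z^2 |φ|² dz over the full domain.
Differentiating ∫e^(−αz²) dz = √(π/α) under α to get the higher moments, since the A² factors cancel between numerator and denominator, ⟨z²⟩ = 5·a^2/2.
Putting a = 1.25 gives 3.906.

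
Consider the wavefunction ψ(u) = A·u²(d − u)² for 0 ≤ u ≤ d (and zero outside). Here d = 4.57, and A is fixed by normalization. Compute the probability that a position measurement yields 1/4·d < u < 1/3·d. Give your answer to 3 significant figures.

P ≈ 0.0959

|ψ|² is the probability density, so P = ∫_{1/4·d}^{1/3·d} |ψ|² du.
With A² fixed by ∫|ψ|² = 1, i.e. A² = (d^9/630)^(−1), substitute and integrate.
In terms of t = u/d (A² and the length scale cancel between numerator and denominator), P = [∫_{1/4}^{1/3} t^4·(1 - t)^4 dt] / [∫_{0}^{1} t^4·(1 - t)^4 dt].
Using ∫ t^4·(1 - t)^4 dt = t^5·(70·t^4 - 315·t^3 + 540·t^2 - 420·t + 126)/630, the numerator is ≈ 0.00015225 and the denominator is 1/630.
The result is P = 0.09592.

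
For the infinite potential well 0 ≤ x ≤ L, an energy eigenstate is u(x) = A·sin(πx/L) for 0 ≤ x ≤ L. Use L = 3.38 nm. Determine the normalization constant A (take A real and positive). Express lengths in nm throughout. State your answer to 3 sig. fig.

A ≈ 0.769 nm^(-1/2)

We need A² ∫|f|² dx = 1, taking the integral from 0 to L.
Using sin²θ = (1 − cos 2θ)/2, with u = A·sin(πx/L), the integral evaluates to A²·[L/2].
Substituting L = 3.38 gives A² = 0.5917, so A = 0.7692.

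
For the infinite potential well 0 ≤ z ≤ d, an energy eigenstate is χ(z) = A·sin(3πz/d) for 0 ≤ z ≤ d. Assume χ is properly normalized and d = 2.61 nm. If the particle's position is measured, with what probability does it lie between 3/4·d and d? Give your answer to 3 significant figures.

P = ∫_{3/4·d}^{d} |χ(z)|² dz.
Since A² = 1/(d/2), this is the region integral divided by the full normalization integral.
Let u = z/d; then A² and the length scale cancel, so P = ∫_{3/4}^{1} sin(3·π·u)^2 du ÷ ∫_{0}^{1} sin(3·π·u)^2 du.
With ∫ sin(3·π·u)^2 du = u/2 - sin(6·π·u)/(12·π) + C, the region integral is 1/(12·π) + 1/8 and the full one is 1/2.
This works out to P = (2 + 3·π)/(12·π).

P ≈ 0.303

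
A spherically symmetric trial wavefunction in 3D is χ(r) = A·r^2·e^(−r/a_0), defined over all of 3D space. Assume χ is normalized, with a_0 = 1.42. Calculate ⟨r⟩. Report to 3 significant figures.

⟨r⟩ ≈ 4.97

By definition ⟨r⟩ = ∫ r |χ(r)|² 4πr² dr.
With ∫₀^∞ r^7 e^(−αr) dr = 7!/α^8, evaluating both integrals, ⟨r⟩ = 7·a_0/2.
Putting a_0 = 1.42 gives 4.970.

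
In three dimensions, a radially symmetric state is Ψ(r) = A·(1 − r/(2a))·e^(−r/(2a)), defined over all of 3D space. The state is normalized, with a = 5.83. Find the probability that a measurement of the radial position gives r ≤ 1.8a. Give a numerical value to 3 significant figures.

Integrate the radial probability density 4πr²|Ψ|² over r ≤ 1.8a.
The full normalization integral is A²·[8·π·a^3] = 1, fixing A².
Let u = r/a; then A², 4π and the length scale all cancel, so P = ∫_{0}^{1.8} u^2·(1 - u/2)^2·e^(-u) du ÷ ∫_{0}^{∞} u^2·(1 - u/2)^2·e^(-u) du.
With ∫ u^2·(1 - u/2)^2·e^(-u) du = -(u^4/4 + u^2 + 2·u + 2)·e^(-u) + C, the region integral is ≈ 0.10495 and the full one is 2.
Taking the ratio yields P = 0.05247.

P ≈ 0.0525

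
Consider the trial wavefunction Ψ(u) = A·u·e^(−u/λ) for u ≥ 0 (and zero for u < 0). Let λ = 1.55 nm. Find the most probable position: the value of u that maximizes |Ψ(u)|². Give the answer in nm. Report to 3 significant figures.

Set d/du [|Ψ(u)|²] = 0 and solve for u > 0.
Solving yields u = λ.
With λ = 1.55, the most probable position is 1.550 nm.

u ≈ 1.55 nm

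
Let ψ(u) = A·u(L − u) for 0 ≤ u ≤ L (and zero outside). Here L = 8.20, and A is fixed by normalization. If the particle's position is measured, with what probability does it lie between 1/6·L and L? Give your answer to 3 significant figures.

The probability is P = ∫ |ψ|² du over [1/6·L, L].
With A² fixed by ∫|ψ|² = 1, i.e. A² = (L^5/30)^(−1), substitute and integrate.
Let t = u/L; then A² and the length scale cancel, so P = ∫_{1/6}^{1} t^2·(1 - t)^2 dt ÷ ∫_{0}^{1} t^2·(1 - t)^2 dt.
An antiderivative of t^2·(1 - t)^2 is t^3·(6·t^2 - 15·t + 10)/30; evaluating from 1/6 to 1 gives 125/3888, while the full integral is 1/30.
The result is P = 625/648.

P ≈ 0.965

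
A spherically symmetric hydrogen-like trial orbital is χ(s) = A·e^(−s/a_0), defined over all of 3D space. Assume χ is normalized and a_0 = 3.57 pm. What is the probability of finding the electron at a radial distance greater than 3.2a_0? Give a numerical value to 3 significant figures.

With dV = 4πs²ds, the probability is ∫|χ|² dV over s > 3.2a_0.
A² is fixed by ∫₀^∞ 4πs²|χ|² ds = 1, i.e. A² = (π·a_0^3)^(−1).
Substituting u = s/a_0, A², 4π and the length scale all cancel in the ratio: P = ∫_{3.2}^{∞} u^2·e^(-2·u) du / ∫_{0}^{∞} u^2·e^(-2·u) du.
An antiderivative of u^2·e^(-2·u) is -(2·u^2 + 2·u + 1)·e^(-2·u)/4; evaluating from 3.2 to ∞ gives 697·e^(-32/5)/100, while the full integral is 1/4.
Taking the ratio yields P = 0.04632.

P ≈ 0.0463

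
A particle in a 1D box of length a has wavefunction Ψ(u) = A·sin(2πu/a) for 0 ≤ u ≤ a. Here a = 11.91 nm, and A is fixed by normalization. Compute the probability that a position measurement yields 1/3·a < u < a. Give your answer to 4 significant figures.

P ≈ 0.5978

The probability is P = ∫ |Ψ|² du over [1/3·a, a].
Since A² = 1/(a/2), this is the region integral divided by the full normalization integral.
In terms of t = u/a (A² and the length scale cancel between numerator and denominator), P = [∫_{1/3}^{1} sin(2·π·t)^2 dt] / [∫_{0}^{1} sin(2·π·t)^2 dt].
With ∫ sin(2·π·t)^2 dt = t/2 - sin(4·π·t)/(8·π) + C, the region integral is -√(3)/(16·π) + 1/3 and the full one is 1/2.
This works out to P = -√(3)/(8·π) + 2/3.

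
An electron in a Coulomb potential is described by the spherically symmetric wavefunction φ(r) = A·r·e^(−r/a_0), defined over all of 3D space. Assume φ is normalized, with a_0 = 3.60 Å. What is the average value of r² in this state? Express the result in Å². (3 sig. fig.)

⟨r²⟩ = ∫ r^2 |φ|² 4πr² dr over the full domain.
Recall ∫₀^∞ r^m e^(−r/β) dr = m!·β^(m+1), the ratio of the moment integral to the normalization integral gives ⟨r²⟩ = 15·a_0^2/2.
Putting a_0 = 3.60 gives 97.20.

⟨r^2⟩ ≈ 97.2 Å^2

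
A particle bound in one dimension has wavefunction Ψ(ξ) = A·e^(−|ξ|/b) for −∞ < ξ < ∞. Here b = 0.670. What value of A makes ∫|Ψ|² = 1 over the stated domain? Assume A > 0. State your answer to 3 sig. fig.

Require ∫ |Ψ|² dξ = 1 over the whole domain.
Recall ∫₀^∞ ξ^m e^(−ξ/β) dξ = m!·β^(m+1), the integral (without the A² prefactor) comes out to b.
So A² = (b)^(−1).
Plugging in b = 0.670 yields A = 1.222.

A ≈ 1.22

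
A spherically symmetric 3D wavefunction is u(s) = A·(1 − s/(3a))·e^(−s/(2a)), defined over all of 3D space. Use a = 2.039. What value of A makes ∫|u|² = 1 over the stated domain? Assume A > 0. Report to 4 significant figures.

We need A² ∫|f|² 4πs² ds = 1, taking the integral from 0 to ∞.
(Spherical symmetry: dV = 4πs² ds.)
With ∫₀^∞ s^4 e^(−αs) ds = 4!/α^5, ∫|u|² 4πs² ds = A²·(8·π·a^3/3).
Hence A² = 1/[8·π·a^3/3].
Plugging in a = 2.039 yields A = 0.11866.

A ≈ 0.1187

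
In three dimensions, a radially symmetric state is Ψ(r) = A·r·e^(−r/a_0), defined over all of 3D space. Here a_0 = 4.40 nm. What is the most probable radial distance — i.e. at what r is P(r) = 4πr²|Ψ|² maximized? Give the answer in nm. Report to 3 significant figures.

Differentiate P(r) = 4πr²|Ψ|² with respect to r and set to zero.
This gives r = 2·a_0.
With a_0 = 4.40, the most probable radial distance is 8.800 nm.

r ≈ 8.80 nm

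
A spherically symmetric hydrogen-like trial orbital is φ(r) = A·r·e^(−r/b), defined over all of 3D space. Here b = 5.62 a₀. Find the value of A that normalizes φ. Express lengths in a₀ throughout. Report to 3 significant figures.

Require ∫ |φ|² 4πr² dr = 1 over the whole domain.
(Spherical symmetry: dV = 4πr² dr.)
With ∫₀^∞ r^4 e^(−αr) dr = 4!/α^5, carrying out the integral gives A² · 3·π·b^5.
Setting this equal to 1 gives A² = 1/(3·π·b^5).
Plugging in b = 5.62 yields A = 0.004350.

A ≈ 0.00435 a₀^(-5/2)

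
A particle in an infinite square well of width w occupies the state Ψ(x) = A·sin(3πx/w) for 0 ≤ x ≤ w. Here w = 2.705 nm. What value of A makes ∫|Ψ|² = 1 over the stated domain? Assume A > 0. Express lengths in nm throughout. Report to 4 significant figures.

Require ∫ |Ψ|² dx = 1 over the whole domain.
Using sin²θ = (1 − cos 2θ)/2, with Ψ = A·sin(3πx/w), the integral evaluates to A²·[w/2].
Setting this equal to 1 gives A² = 1/(w/2).
With w = 2.705: A² = 0.73937 and A = 0.85987.

A ≈ 0.8599 nm^(-1/2)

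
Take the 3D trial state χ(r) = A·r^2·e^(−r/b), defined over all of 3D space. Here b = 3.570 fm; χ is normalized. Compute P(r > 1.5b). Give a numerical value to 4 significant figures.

P ≈ 0.9665

P = ∫ |χ|² 4πr² dr over r > 1.5b.
Normalization gives A² = 1/(45·π·b^7/2).
In terms of u = r/b (A², 4π and the length scale all cancel between numerator and denominator), P = [∫_{1.5}^{∞} u^6·e^(-2·u) du] / [∫_{0}^{∞} u^6·e^(-2·u) du].
Using ∫ u^6·e^(-2·u) du = -(4·u^6 + 12·u^5 + 30·u^4 + 60·u^3 + 90·u^2 + 90·u + 45)·e^(-2·u)/8, the numerator is ≈ 5.43651 and the denominator is 45/8.
This evaluates to P = 0.96649.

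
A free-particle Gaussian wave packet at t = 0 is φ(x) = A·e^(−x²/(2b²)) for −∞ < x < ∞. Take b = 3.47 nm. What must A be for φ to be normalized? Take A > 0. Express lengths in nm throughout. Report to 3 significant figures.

Normalization requires ∫|φ|² dx = 1, integrated from −∞ to ∞.
Using the Gaussian integral ∫_{−∞}^{∞} e^(−αx²) dx = √(π/α), ∫|φ|² dx = A²·(√(π)·b).
Plugging in b = 3.47 yields A = 0.4032.

A ≈ 0.403 nm^(-1/2)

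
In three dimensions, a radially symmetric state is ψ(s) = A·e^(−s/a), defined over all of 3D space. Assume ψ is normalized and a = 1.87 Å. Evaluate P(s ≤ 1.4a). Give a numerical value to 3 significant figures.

P = ∫ |ψ|² 4πs² ds over s ≤ 1.4a.
Normalization gives A² = 1/(π·a^3).
Let u = s/a; then A², 4π and the length scale all cancel, so P = ∫_{0}^{1.4} u^2·e^(-2·u) du ÷ ∫_{0}^{∞} u^2·e^(-2·u) du.
With ∫ u^2·e^(-2·u) du = -(2·u^2 + 2·u + 1)·e^(-2·u)/4 + C, the region integral is 1/4 - 193·e^(-14/5)/100 and the full one is 1/4.
The region integral divided by the full integral gives P = 0.5305.

P ≈ 0.531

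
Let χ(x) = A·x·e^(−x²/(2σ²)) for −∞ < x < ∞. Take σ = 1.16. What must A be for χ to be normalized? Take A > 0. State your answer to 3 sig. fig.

Normalization requires ∫|χ|² dx = 1, integrated from −∞ to ∞.
With ∫_{−∞}^{∞} x^(2m) e^(−αx²) dx = (2m−1)!!·√π / (2^m α^(m+1/2)), carrying out the integral gives A² · √(π)·σ^3/2.
Hence A² = 1/[√(π)·σ^3/2].
With σ = 1.16: A² = 0.7229 and A = 0.8502.

A ≈ 0.850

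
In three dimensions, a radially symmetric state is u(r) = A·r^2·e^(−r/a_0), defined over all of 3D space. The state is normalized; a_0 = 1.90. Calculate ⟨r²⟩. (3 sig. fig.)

By definition ⟨r²⟩ = ∫ r^2 |u(r)|² 4πr² dr.
Since the A² factors cancel between numerator and denominator, ⟨r²⟩ = 14·a_0^2.
Putting a_0 = 1.90 gives 50.54.

⟨r^2⟩ ≈ 50.5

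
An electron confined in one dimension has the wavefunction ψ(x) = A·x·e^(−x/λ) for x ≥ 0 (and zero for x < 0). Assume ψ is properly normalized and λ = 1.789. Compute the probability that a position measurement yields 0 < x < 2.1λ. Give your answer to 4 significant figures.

P ≈ 0.7898

P = ∫_{0}^{2.1λ} |ψ(x)|² dx.
With A² fixed by ∫|ψ|² = 1, i.e. A² = (λ^3/4)^(−1), substitute and integrate.
Let u = x/λ; then A² and the length scale cancel, so P = ∫_{0}^{2.1} u^2·e^(-2·u) du ÷ ∫_{0}^{∞} u^2·e^(-2·u) du.
An antiderivative of u^2·e^(-2·u) is -(2·u^2 + 2·u + 1)·e^(-2·u)/4; evaluating from 0 to 2.1 gives 1/4 - 701·e^(-21/5)/200, while the full integral is 1/4.
The result is P = 0.78976.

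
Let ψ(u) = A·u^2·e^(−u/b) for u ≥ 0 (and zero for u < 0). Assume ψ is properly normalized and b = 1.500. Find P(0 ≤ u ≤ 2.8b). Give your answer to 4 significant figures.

P ≈ 0.6578

The probability is P = ∫ |ψ|² du over [0, 2.8b].
The normalization integral ∫|ψ|²du over the whole domain equals 3·b^5/4·A², and A² cancels in the ratio.
Let t = u/b; then A² and the length scale cancel, so P = ∫_{0}^{2.8} t^4·e^(-2·t) dt ÷ ∫_{0}^{∞} t^4·e^(-2·t) dt.
With ∫ t^4·e^(-2·t) dt = -(t^4/2 + t^3 + 3·t^2/2 + 3·t/2 + 3/4)·e^(-2·t) + C, the region integral is ≈ 0.493387 and the full one is 3/4.
This works out to P = 0.65785.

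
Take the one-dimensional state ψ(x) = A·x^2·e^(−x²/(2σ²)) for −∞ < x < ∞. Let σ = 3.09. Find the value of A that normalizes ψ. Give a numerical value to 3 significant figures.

A ≈ 0.0517

Normalization requires ∫|ψ|² dx = 1, integrated from −∞ to ∞.
The integral (without the A² prefactor) comes out to 3·√(π)·σ^5/4.
Setting this equal to 1 gives A² = 1/(3·√(π)·σ^5/4).
Plugging in σ = 3.09 yields A = 0.05168.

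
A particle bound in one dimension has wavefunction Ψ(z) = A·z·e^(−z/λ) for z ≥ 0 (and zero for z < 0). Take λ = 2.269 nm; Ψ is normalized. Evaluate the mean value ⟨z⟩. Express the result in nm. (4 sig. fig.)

⟨z⟩ = ∫ z |Ψ|² dz over the full domain.
Recall ∫₀^∞ z^m e^(−z/β) dz = m!·β^(m+1), evaluating both integrals, ⟨z⟩ = 3·λ/2.
Putting λ = 2.269 gives 3.4035.

⟨z⟩ ≈ 3.404 nm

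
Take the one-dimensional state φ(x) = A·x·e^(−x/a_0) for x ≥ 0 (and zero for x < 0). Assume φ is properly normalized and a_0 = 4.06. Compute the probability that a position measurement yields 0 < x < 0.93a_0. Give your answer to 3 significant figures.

P ≈ 0.285

|φ|² is the probability density, so P = ∫_{0}^{0.93a_0} |φ|² dx.
The normalization integral ∫|φ|²dx over the whole domain equals a_0^3/4·A², and A² cancels in the ratio.
Let u = x/a_0; then A² and the length scale cancel, so P = ∫_{0}^{0.93} u^2·e^(-2·u) du ÷ ∫_{0}^{∞} u^2·e^(-2·u) du.
An antiderivative of u^2·e^(-2·u) is -(2·u^2 + 2·u + 1)·e^(-2·u)/4; evaluating from 0 to 0.93 gives ≈ 0.071373, while the full integral is 1/4.
This works out to P = 0.2855.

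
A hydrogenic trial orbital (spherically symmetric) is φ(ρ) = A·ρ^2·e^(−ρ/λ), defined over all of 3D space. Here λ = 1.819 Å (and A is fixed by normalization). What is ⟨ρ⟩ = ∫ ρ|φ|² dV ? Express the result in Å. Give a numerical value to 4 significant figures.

The expectation value is the |φ|²-weighted average of ρ: ∫ ρ|φ|² 4πρ² dρ.
Since the A² factors cancel between numerator and denominator, ⟨ρ⟩ = 7·λ/2.
Putting λ = 1.819 gives 6.3665.

⟨ρ⟩ ≈ 6.367 Å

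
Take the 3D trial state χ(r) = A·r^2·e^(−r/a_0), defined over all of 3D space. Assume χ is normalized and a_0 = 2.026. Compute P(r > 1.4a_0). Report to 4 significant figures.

With dV = 4πr²dr, the probability is ∫|χ|² dV over r > 1.4a_0.
The full normalization integral is A²·[45·π·a_0^7/2] = 1, fixing A².
Substituting u = r/a_0, A², 4π and the length scale all cancel in the ratio: P = ∫_{1.4}^{∞} u^6·e^(-2·u) du / ∫_{0}^{∞} u^6·e^(-2·u) du.
An antiderivative of u^6·e^(-2·u) is -(4·u^6 + 12·u^5 + 30·u^4 + 60·u^3 + 90·u^2 + 90·u + 45)·e^(-2·u)/8; evaluating from 1.4 to ∞ gives ≈ 5.48769, while the full integral is 45/8.
This evaluates to P = 0.97559.

P ≈ 0.9756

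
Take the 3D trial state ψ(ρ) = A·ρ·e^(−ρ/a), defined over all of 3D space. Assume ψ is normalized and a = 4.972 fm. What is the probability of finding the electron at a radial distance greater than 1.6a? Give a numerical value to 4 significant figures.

With dV = 4πρ²dρ, the probability is ∫|ψ|² dV over ρ > 1.6a.
Normalization gives A² = 1/(3·π·a^5).
Substituting u = ρ/a, A², 4π and the length scale all cancel in the ratio: P = ∫_{1.6}^{∞} u^4·e^(-2·u) du / ∫_{0}^{∞} u^4·e^(-2·u) du.
With ∫ u^4·e^(-2·u) du = -(u^4/2 + u^3 + 3·u^2/2 + 3·u/2 + 3/4)·e^(-2·u) + C, the region integral is ≈ 0.585459 and the full one is 3/4.
The region integral divided by the full integral gives P = 0.78061.

P ≈ 0.7806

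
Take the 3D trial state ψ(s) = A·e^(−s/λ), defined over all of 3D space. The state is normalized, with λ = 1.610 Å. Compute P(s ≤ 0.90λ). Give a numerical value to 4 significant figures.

P ≈ 0.2694

Integrate the radial probability density 4πs²|ψ|² over s ≤ 0.90λ.
Normalization gives A² = 1/(π·λ^3).
Let u = s/λ; then A², 4π and the length scale all cancel, so P = ∫_{0}^{0.90} u^2·e^(-2·u) du ÷ ∫_{0}^{∞} u^2·e^(-2·u) du.
An antiderivative of u^2·e^(-2·u) is -(2·u^2 + 2·u + 1)·e^(-2·u)/4; evaluating from 0 to 0.90 gives 1/4 - 221·e^(-9/5)/200, while the full integral is 1/4.
This evaluates to P = 0.26938.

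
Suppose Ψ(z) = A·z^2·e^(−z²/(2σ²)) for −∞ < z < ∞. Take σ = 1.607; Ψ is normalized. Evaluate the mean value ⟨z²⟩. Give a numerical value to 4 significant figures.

⟨z^2⟩ ≈ 6.456

The expectation value is the |Ψ|²-weighted average of z^2: ∫ z^2|Ψ|² dz.
Differentiating ∫e^(−αz²) dz = √(π/α) under α to get the higher moments, since the A² factors cancel between numerator and denominator, ⟨z²⟩ = 5·σ^2/2.
Putting σ = 1.607 gives 6.4561.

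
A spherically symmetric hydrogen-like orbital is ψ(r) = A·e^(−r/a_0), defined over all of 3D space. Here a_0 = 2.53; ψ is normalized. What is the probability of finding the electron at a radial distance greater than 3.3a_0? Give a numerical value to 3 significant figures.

P = ∫ |ψ|² 4πr² dr over r > 3.3a_0.
A² is fixed by ∫₀^∞ 4πr²|ψ|² dr = 1, i.e. A² = (π·a_0^3)^(−1).
Substituting u = r/a_0, A², 4π and the length scale all cancel in the ratio: P = ∫_{3.3}^{∞} u^2·e^(-2·u) du / ∫_{0}^{∞} u^2·e^(-2·u) du.
An antiderivative of u^2·e^(-2·u) is -(2·u^2 + 2·u + 1)·e^(-2·u)/4; evaluating from 3.3 to ∞ gives 1469·e^(-33/5)/200, while the full integral is 1/4.
This evaluates to P = 0.03997.

P ≈ 0.0400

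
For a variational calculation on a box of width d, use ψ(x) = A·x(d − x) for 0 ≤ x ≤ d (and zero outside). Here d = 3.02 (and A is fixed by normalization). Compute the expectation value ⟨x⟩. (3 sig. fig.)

The expectation value is the |ψ|²-weighted average of x: ∫ x|ψ|² dx.
Since the A² factors cancel between numerator and denominator, ⟨x⟩ = d/2.
Putting d = 3.02 gives 1.510.

⟨x⟩ ≈ 1.51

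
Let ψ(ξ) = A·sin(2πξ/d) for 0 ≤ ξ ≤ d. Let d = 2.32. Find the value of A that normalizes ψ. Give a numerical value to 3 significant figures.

We need A² ∫|f|² dξ = 1, taking the integral from 0 to d.
With ψ = A·sin(2πξ/d), the integral evaluates to A²·[d/2].
Hence A² = 1/[d/2].
With d = 2.32: A² = 0.8621 and A = 0.9285.

A ≈ 0.928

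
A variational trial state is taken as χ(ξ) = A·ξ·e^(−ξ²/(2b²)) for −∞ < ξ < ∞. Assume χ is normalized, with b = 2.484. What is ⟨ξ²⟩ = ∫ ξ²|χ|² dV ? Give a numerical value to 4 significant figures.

By definition ⟨ξ²⟩ = ∫ ξ^2 |χ(ξ)|² dξ.
With ∫_{−∞}^{∞} ξ^(2m) e^(−αξ²) dξ = (2m−1)!!·√π / (2^m α^(m+1/2)), since the A² factors cancel between numerator and denominator, ⟨ξ²⟩ = 3·b^2/2.
Putting b = 2.484 gives 9.2554.

⟨ξ^2⟩ ≈ 9.255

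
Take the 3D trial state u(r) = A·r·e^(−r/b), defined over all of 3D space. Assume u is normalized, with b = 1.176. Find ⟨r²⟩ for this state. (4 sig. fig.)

By definition ⟨r²⟩ = ∫ r^2 |u(r)|² 4πr² dr.
Evaluating both integrals, ⟨r²⟩ = 15·b^2/2.
With b = 1.176, ⟨r^2⟩ = 10.372.

⟨r^2⟩ ≈ 10.37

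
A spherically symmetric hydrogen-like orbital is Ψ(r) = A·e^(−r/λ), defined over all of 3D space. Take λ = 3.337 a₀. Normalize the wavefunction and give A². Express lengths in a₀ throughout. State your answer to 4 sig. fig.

A^2 ≈ 0.008566 a₀^(-3)

Require ∫ |Ψ|² 4πr² dr = 1 over the whole domain.
In 3D with spherical symmetry the volume element is 4πr² dr.
Recall ∫₀^∞ r^m e^(−r/β) dr = m!·β^(m+1), with Ψ = A·e^(−r/λ), the integral evaluates to A²·[π·λ^3].
Substituting λ = 3.337 gives A² = 0.0085661, so A = 0.092553.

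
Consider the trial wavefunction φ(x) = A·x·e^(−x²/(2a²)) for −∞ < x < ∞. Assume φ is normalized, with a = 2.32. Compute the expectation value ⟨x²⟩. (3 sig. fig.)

⟨x^2⟩ ≈ 8.07

By definition ⟨x²⟩ = ∫ x^2 |φ(x)|² dx.
Evaluating both integrals, ⟨x²⟩ = 3·a^2/2.
With a = 2.32, ⟨x^2⟩ = 8.074.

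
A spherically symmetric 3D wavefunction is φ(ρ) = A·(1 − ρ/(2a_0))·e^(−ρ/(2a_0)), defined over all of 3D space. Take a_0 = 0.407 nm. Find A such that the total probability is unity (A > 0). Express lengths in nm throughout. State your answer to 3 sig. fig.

A ≈ 0.768 nm^(-3/2)

Normalization requires ∫|φ|² 4πρ² dρ = 1, integrated from 0 to ∞.
In 3D with spherical symmetry the volume element is 4πρ² dρ.
∫|φ|² 4πρ² dρ = A²·(8·π·a_0^3).
So A² = (8·π·a_0^3)^(−1).
With a_0 = 0.407: A² = 0.5902 and A = 0.7682.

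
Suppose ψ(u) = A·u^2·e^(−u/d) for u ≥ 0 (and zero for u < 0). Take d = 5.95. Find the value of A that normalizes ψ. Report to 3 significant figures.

A ≈ 0.0134

The normalization condition is ∫|ψ|² du = 1 from 0 to ∞.
The integral (without the A² prefactor) comes out to 3·d^5/4.
Hence A² = 1/[3·d^5/4].
Plugging in d = 5.95 yields A = 0.01337.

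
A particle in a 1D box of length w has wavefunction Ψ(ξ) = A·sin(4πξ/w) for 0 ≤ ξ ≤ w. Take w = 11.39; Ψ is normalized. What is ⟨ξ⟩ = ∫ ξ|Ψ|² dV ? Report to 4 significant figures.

⟨ξ⟩ ≈ 5.695

By definition ⟨ξ⟩ = ∫ ξ |Ψ(ξ)|² dξ.
With ∫₀^w sin²(nπξ/w) dξ = w/2, the ratio of the moment integral to the normalization integral gives ⟨ξ⟩ = w/2.
Putting w = 11.39 gives 5.6950.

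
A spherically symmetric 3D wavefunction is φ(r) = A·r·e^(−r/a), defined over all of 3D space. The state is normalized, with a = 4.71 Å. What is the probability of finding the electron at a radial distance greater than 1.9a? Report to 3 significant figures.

P ≈ 0.668

Integrate the radial probability density 4πr²|φ|² over r > 1.9a.
The full normalization integral is A²·[3·π·a^5] = 1, fixing A².
Let u = r/a; then A², 4π and the length scale all cancel, so P = ∫_{1.9}^{∞} u^4·e^(-2·u) du ÷ ∫_{0}^{∞} u^4·e^(-2·u) du.
An antiderivative of u^4·e^(-2·u) is -(u^4/2 + u^3 + 3·u^2/2 + 3·u/2 + 3/4)·e^(-2·u); evaluating from 1.9 to ∞ gives ≈ 0.50088, while the full integral is 3/4.
This evaluates to P = 0.6678.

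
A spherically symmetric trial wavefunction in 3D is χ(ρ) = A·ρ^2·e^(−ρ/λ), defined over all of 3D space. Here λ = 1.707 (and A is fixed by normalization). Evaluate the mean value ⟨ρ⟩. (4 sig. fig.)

The expectation value is the |χ|²-weighted average of ρ: ∫ ρ|χ|² 4πρ² dρ.
Evaluating both integrals, ⟨ρ⟩ = 7·λ/2.
Putting λ = 1.707 gives 5.9745.

⟨ρ⟩ ≈ 5.975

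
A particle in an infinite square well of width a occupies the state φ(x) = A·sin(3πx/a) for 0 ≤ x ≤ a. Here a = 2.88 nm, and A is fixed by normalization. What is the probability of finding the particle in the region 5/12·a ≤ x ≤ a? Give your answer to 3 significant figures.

P ≈ 0.636

The probability is P = ∫ |φ|² dx over [5/12·a, a].
Since A² = 1/(a/2), this is the region integral divided by the full normalization integral.
In terms of u = x/a (A² and the length scale cancel between numerator and denominator), P = [∫_{5/12}^{1} sin(3·π·u)^2 du] / [∫_{0}^{1} sin(3·π·u)^2 du].
An antiderivative of sin(3·π·u)^2 is u/2 - sin(6·π·u)/(12·π); evaluating from 5/12 to 1 gives 1/(12·π) + 7/24, while the full integral is 1/2.
The result is P = (2 + 7·π)/(12·π).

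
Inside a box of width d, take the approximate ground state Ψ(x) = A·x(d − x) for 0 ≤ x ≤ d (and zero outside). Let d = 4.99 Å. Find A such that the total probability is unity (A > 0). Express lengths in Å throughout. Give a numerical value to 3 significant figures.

A ≈ 0.0985 Å^(-5/2)

The normalization condition is ∫|Ψ|² dx = 1 from 0 to d.
Expanding the polynomial and integrating term by term, carrying out the integral gives A² · d^5/30.
Setting this equal to 1 gives A² = 1/(d^5/30).
With d = 4.99: A² = 0.009697 and A = 0.09847.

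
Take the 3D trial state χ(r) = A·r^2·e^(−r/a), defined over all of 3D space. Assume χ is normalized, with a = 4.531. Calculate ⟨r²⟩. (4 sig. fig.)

⟨r^2⟩ ≈ 287.4

⟨r²⟩ = ∫ r^2 |χ|² 4πr² dr over the full domain.
The ratio of the moment integral to the normalization integral gives ⟨r²⟩ = 14·a^2.
Putting a = 4.531 gives 287.42.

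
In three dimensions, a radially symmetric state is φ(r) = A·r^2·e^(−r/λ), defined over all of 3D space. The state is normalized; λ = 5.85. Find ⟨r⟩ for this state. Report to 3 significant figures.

⟨r⟩ ≈ 20.5

By definition ⟨r⟩ = ∫ r |φ(r)|² 4πr² dr.
With ∫₀^∞ r^7 e^(−αr) dr = 7!/α^8, since the A² factors cancel between numerator and denominator, ⟨r⟩ = 7·λ/2.
With λ = 5.85, ⟨r⟩ = 20.48.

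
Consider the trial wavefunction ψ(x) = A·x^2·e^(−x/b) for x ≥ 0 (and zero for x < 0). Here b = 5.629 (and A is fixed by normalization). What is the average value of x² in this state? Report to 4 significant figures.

The expectation value is the |ψ|²-weighted average of x^2: ∫ x^2|ψ|² dx.
The ratio of the moment integral to the normalization integral gives ⟨x²⟩ = 15·b^2/2.
Putting b = 5.629 gives 237.64.

⟨x^2⟩ ≈ 237.6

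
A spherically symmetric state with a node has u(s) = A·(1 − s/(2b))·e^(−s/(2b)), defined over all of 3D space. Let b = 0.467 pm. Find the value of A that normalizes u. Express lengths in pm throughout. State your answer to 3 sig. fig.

A ≈ 0.625 pm^(-3/2)

Require ∫ |u|² 4πs² ds = 1 over the whole domain.
In 3D with spherical symmetry the volume element is 4πs² ds.
∫|u|² 4πs² ds = A²·(8·π·b^3).
Setting this equal to 1 gives A² = 1/(8·π·b^3).
Plugging in b = 0.467 yields A = 0.6250.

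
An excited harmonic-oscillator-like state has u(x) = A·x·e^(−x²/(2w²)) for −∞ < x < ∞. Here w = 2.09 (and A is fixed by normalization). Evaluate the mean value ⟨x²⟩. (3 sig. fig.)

The expectation value is the |u|²-weighted average of x^2: ∫ x^2|u|² dx.
Using the Gaussian integral ∫_{−∞}^{∞} e^(−αx²) dx = √(π/α), evaluating both integrals, ⟨x²⟩ = 3·w^2/2.
Putting w = 2.09 gives 6.552.

⟨x^2⟩ ≈ 6.55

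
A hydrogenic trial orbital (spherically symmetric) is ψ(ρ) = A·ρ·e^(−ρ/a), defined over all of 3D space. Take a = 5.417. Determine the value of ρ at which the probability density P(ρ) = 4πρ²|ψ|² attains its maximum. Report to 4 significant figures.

ρ ≈ 10.83

Differentiate P(ρ) = 4πρ²|ψ|² with respect to ρ and set to zero.
Solving yields ρ = 2·a.
With a = 5.417, the most probable radial distance is 10.834.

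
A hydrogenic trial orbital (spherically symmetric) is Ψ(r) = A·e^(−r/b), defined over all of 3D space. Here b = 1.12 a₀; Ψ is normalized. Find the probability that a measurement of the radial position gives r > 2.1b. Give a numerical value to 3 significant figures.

P ≈ 0.210

With dV = 4πr²dr, the probability is ∫|Ψ|² dV over r > 2.1b.
A² is fixed by ∫₀^∞ 4πr²|Ψ|² dr = 1, i.e. A² = (π·b^3)^(−1).
Substituting u = r/b, A², 4π and the length scale all cancel in the ratio: P = ∫_{2.1}^{∞} u^2·e^(-2·u) du / ∫_{0}^{∞} u^2·e^(-2·u) du.
An antiderivative of u^2·e^(-2·u) is -(2·u^2 + 2·u + 1)·e^(-2·u)/4; evaluating from 2.1 to ∞ gives 701·e^(-21/5)/200, while the full integral is 1/4.
Taking the ratio yields P = 0.2102.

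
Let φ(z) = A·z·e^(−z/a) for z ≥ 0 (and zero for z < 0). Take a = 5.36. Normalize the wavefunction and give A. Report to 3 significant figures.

Require ∫ |φ|² dz = 1 over the whole domain.
Using ∫₀^∞ zⁿ e^(−αz) dz = n!/αⁿ⁺¹, the integral (without the A² prefactor) comes out to a^3/4.
Hence A² = 1/[a^3/4].
With a = 5.36: A² = 0.02598 and A = 0.1612.

A ≈ 0.161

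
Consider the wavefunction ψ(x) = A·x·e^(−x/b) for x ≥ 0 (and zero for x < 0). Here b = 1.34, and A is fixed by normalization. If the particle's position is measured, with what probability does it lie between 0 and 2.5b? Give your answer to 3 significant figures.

P ≈ 0.875

The probability is P = ∫ |ψ|² dx over [0, 2.5b].
The normalization integral ∫|ψ|²dx over the whole domain equals b^3/4·A², and A² cancels in the ratio.
Let u = x/b; then A² and the length scale cancel, so P = ∫_{0}^{2.5} u^2·e^(-2·u) du ÷ ∫_{0}^{∞} u^2·e^(-2·u) du.
With ∫ u^2·e^(-2·u) du = -(2·u^2 + 2·u + 1)·e^(-2·u)/4 + C, the region integral is 1/4 - 37·e^(-5)/8 and the full one is 1/4.
Taking the ratio, P = 0.8753.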